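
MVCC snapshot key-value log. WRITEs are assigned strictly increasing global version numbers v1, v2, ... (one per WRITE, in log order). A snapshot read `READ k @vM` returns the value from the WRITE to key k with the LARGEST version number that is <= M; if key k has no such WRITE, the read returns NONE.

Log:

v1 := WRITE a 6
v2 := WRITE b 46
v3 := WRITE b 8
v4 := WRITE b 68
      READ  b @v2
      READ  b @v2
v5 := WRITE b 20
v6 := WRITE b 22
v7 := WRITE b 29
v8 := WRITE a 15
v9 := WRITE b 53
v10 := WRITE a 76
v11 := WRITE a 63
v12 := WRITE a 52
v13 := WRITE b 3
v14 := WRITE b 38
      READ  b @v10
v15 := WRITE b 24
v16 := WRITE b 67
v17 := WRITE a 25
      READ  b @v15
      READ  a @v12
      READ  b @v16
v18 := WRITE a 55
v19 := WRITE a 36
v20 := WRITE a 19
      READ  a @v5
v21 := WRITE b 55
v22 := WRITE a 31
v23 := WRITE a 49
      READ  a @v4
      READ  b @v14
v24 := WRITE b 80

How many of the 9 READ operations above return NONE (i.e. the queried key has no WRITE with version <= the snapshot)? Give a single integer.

Answer: 0

Derivation:
v1: WRITE a=6  (a history now [(1, 6)])
v2: WRITE b=46  (b history now [(2, 46)])
v3: WRITE b=8  (b history now [(2, 46), (3, 8)])
v4: WRITE b=68  (b history now [(2, 46), (3, 8), (4, 68)])
READ b @v2: history=[(2, 46), (3, 8), (4, 68)] -> pick v2 -> 46
READ b @v2: history=[(2, 46), (3, 8), (4, 68)] -> pick v2 -> 46
v5: WRITE b=20  (b history now [(2, 46), (3, 8), (4, 68), (5, 20)])
v6: WRITE b=22  (b history now [(2, 46), (3, 8), (4, 68), (5, 20), (6, 22)])
v7: WRITE b=29  (b history now [(2, 46), (3, 8), (4, 68), (5, 20), (6, 22), (7, 29)])
v8: WRITE a=15  (a history now [(1, 6), (8, 15)])
v9: WRITE b=53  (b history now [(2, 46), (3, 8), (4, 68), (5, 20), (6, 22), (7, 29), (9, 53)])
v10: WRITE a=76  (a history now [(1, 6), (8, 15), (10, 76)])
v11: WRITE a=63  (a history now [(1, 6), (8, 15), (10, 76), (11, 63)])
v12: WRITE a=52  (a history now [(1, 6), (8, 15), (10, 76), (11, 63), (12, 52)])
v13: WRITE b=3  (b history now [(2, 46), (3, 8), (4, 68), (5, 20), (6, 22), (7, 29), (9, 53), (13, 3)])
v14: WRITE b=38  (b history now [(2, 46), (3, 8), (4, 68), (5, 20), (6, 22), (7, 29), (9, 53), (13, 3), (14, 38)])
READ b @v10: history=[(2, 46), (3, 8), (4, 68), (5, 20), (6, 22), (7, 29), (9, 53), (13, 3), (14, 38)] -> pick v9 -> 53
v15: WRITE b=24  (b history now [(2, 46), (3, 8), (4, 68), (5, 20), (6, 22), (7, 29), (9, 53), (13, 3), (14, 38), (15, 24)])
v16: WRITE b=67  (b history now [(2, 46), (3, 8), (4, 68), (5, 20), (6, 22), (7, 29), (9, 53), (13, 3), (14, 38), (15, 24), (16, 67)])
v17: WRITE a=25  (a history now [(1, 6), (8, 15), (10, 76), (11, 63), (12, 52), (17, 25)])
READ b @v15: history=[(2, 46), (3, 8), (4, 68), (5, 20), (6, 22), (7, 29), (9, 53), (13, 3), (14, 38), (15, 24), (16, 67)] -> pick v15 -> 24
READ a @v12: history=[(1, 6), (8, 15), (10, 76), (11, 63), (12, 52), (17, 25)] -> pick v12 -> 52
READ b @v16: history=[(2, 46), (3, 8), (4, 68), (5, 20), (6, 22), (7, 29), (9, 53), (13, 3), (14, 38), (15, 24), (16, 67)] -> pick v16 -> 67
v18: WRITE a=55  (a history now [(1, 6), (8, 15), (10, 76), (11, 63), (12, 52), (17, 25), (18, 55)])
v19: WRITE a=36  (a history now [(1, 6), (8, 15), (10, 76), (11, 63), (12, 52), (17, 25), (18, 55), (19, 36)])
v20: WRITE a=19  (a history now [(1, 6), (8, 15), (10, 76), (11, 63), (12, 52), (17, 25), (18, 55), (19, 36), (20, 19)])
READ a @v5: history=[(1, 6), (8, 15), (10, 76), (11, 63), (12, 52), (17, 25), (18, 55), (19, 36), (20, 19)] -> pick v1 -> 6
v21: WRITE b=55  (b history now [(2, 46), (3, 8), (4, 68), (5, 20), (6, 22), (7, 29), (9, 53), (13, 3), (14, 38), (15, 24), (16, 67), (21, 55)])
v22: WRITE a=31  (a history now [(1, 6), (8, 15), (10, 76), (11, 63), (12, 52), (17, 25), (18, 55), (19, 36), (20, 19), (22, 31)])
v23: WRITE a=49  (a history now [(1, 6), (8, 15), (10, 76), (11, 63), (12, 52), (17, 25), (18, 55), (19, 36), (20, 19), (22, 31), (23, 49)])
READ a @v4: history=[(1, 6), (8, 15), (10, 76), (11, 63), (12, 52), (17, 25), (18, 55), (19, 36), (20, 19), (22, 31), (23, 49)] -> pick v1 -> 6
READ b @v14: history=[(2, 46), (3, 8), (4, 68), (5, 20), (6, 22), (7, 29), (9, 53), (13, 3), (14, 38), (15, 24), (16, 67), (21, 55)] -> pick v14 -> 38
v24: WRITE b=80  (b history now [(2, 46), (3, 8), (4, 68), (5, 20), (6, 22), (7, 29), (9, 53), (13, 3), (14, 38), (15, 24), (16, 67), (21, 55), (24, 80)])
Read results in order: ['46', '46', '53', '24', '52', '67', '6', '6', '38']
NONE count = 0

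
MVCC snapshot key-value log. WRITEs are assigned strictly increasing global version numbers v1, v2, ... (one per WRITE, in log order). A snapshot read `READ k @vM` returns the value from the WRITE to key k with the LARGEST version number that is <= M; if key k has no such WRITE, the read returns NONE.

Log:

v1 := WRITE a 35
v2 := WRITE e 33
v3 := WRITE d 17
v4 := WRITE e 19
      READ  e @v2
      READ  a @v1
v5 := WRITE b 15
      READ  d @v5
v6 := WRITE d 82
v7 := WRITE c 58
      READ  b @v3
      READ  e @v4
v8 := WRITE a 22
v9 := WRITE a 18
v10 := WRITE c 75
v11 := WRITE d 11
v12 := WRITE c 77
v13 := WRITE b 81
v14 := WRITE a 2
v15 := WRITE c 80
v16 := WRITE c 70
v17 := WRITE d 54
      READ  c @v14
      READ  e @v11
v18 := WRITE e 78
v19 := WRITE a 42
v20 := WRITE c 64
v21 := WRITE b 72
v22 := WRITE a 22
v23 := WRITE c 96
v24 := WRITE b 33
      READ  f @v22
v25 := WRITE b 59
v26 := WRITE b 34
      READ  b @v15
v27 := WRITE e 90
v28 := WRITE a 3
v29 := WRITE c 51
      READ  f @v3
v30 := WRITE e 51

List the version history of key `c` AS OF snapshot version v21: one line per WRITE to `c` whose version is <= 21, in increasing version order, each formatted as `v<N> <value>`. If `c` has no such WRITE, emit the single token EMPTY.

Scan writes for key=c with version <= 21:
  v1 WRITE a 35 -> skip
  v2 WRITE e 33 -> skip
  v3 WRITE d 17 -> skip
  v4 WRITE e 19 -> skip
  v5 WRITE b 15 -> skip
  v6 WRITE d 82 -> skip
  v7 WRITE c 58 -> keep
  v8 WRITE a 22 -> skip
  v9 WRITE a 18 -> skip
  v10 WRITE c 75 -> keep
  v11 WRITE d 11 -> skip
  v12 WRITE c 77 -> keep
  v13 WRITE b 81 -> skip
  v14 WRITE a 2 -> skip
  v15 WRITE c 80 -> keep
  v16 WRITE c 70 -> keep
  v17 WRITE d 54 -> skip
  v18 WRITE e 78 -> skip
  v19 WRITE a 42 -> skip
  v20 WRITE c 64 -> keep
  v21 WRITE b 72 -> skip
  v22 WRITE a 22 -> skip
  v23 WRITE c 96 -> drop (> snap)
  v24 WRITE b 33 -> skip
  v25 WRITE b 59 -> skip
  v26 WRITE b 34 -> skip
  v27 WRITE e 90 -> skip
  v28 WRITE a 3 -> skip
  v29 WRITE c 51 -> drop (> snap)
  v30 WRITE e 51 -> skip
Collected: [(7, 58), (10, 75), (12, 77), (15, 80), (16, 70), (20, 64)]

Answer: v7 58
v10 75
v12 77
v15 80
v16 70
v20 64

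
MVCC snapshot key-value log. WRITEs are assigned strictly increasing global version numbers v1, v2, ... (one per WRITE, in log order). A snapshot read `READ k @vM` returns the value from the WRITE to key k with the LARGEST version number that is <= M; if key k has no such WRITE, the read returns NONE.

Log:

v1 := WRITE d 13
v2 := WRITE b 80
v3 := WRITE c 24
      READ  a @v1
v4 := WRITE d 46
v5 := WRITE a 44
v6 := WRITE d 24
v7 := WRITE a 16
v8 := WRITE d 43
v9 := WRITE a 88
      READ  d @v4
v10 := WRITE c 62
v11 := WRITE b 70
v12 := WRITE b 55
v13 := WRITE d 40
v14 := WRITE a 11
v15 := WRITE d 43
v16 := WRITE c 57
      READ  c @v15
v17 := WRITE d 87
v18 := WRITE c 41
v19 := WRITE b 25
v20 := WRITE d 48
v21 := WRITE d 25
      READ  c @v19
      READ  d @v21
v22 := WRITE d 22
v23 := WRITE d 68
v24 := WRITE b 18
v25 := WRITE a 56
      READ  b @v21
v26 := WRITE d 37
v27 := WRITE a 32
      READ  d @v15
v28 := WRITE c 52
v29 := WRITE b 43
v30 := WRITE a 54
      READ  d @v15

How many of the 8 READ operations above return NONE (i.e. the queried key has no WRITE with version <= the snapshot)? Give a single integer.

v1: WRITE d=13  (d history now [(1, 13)])
v2: WRITE b=80  (b history now [(2, 80)])
v3: WRITE c=24  (c history now [(3, 24)])
READ a @v1: history=[] -> no version <= 1 -> NONE
v4: WRITE d=46  (d history now [(1, 13), (4, 46)])
v5: WRITE a=44  (a history now [(5, 44)])
v6: WRITE d=24  (d history now [(1, 13), (4, 46), (6, 24)])
v7: WRITE a=16  (a history now [(5, 44), (7, 16)])
v8: WRITE d=43  (d history now [(1, 13), (4, 46), (6, 24), (8, 43)])
v9: WRITE a=88  (a history now [(5, 44), (7, 16), (9, 88)])
READ d @v4: history=[(1, 13), (4, 46), (6, 24), (8, 43)] -> pick v4 -> 46
v10: WRITE c=62  (c history now [(3, 24), (10, 62)])
v11: WRITE b=70  (b history now [(2, 80), (11, 70)])
v12: WRITE b=55  (b history now [(2, 80), (11, 70), (12, 55)])
v13: WRITE d=40  (d history now [(1, 13), (4, 46), (6, 24), (8, 43), (13, 40)])
v14: WRITE a=11  (a history now [(5, 44), (7, 16), (9, 88), (14, 11)])
v15: WRITE d=43  (d history now [(1, 13), (4, 46), (6, 24), (8, 43), (13, 40), (15, 43)])
v16: WRITE c=57  (c history now [(3, 24), (10, 62), (16, 57)])
READ c @v15: history=[(3, 24), (10, 62), (16, 57)] -> pick v10 -> 62
v17: WRITE d=87  (d history now [(1, 13), (4, 46), (6, 24), (8, 43), (13, 40), (15, 43), (17, 87)])
v18: WRITE c=41  (c history now [(3, 24), (10, 62), (16, 57), (18, 41)])
v19: WRITE b=25  (b history now [(2, 80), (11, 70), (12, 55), (19, 25)])
v20: WRITE d=48  (d history now [(1, 13), (4, 46), (6, 24), (8, 43), (13, 40), (15, 43), (17, 87), (20, 48)])
v21: WRITE d=25  (d history now [(1, 13), (4, 46), (6, 24), (8, 43), (13, 40), (15, 43), (17, 87), (20, 48), (21, 25)])
READ c @v19: history=[(3, 24), (10, 62), (16, 57), (18, 41)] -> pick v18 -> 41
READ d @v21: history=[(1, 13), (4, 46), (6, 24), (8, 43), (13, 40), (15, 43), (17, 87), (20, 48), (21, 25)] -> pick v21 -> 25
v22: WRITE d=22  (d history now [(1, 13), (4, 46), (6, 24), (8, 43), (13, 40), (15, 43), (17, 87), (20, 48), (21, 25), (22, 22)])
v23: WRITE d=68  (d history now [(1, 13), (4, 46), (6, 24), (8, 43), (13, 40), (15, 43), (17, 87), (20, 48), (21, 25), (22, 22), (23, 68)])
v24: WRITE b=18  (b history now [(2, 80), (11, 70), (12, 55), (19, 25), (24, 18)])
v25: WRITE a=56  (a history now [(5, 44), (7, 16), (9, 88), (14, 11), (25, 56)])
READ b @v21: history=[(2, 80), (11, 70), (12, 55), (19, 25), (24, 18)] -> pick v19 -> 25
v26: WRITE d=37  (d history now [(1, 13), (4, 46), (6, 24), (8, 43), (13, 40), (15, 43), (17, 87), (20, 48), (21, 25), (22, 22), (23, 68), (26, 37)])
v27: WRITE a=32  (a history now [(5, 44), (7, 16), (9, 88), (14, 11), (25, 56), (27, 32)])
READ d @v15: history=[(1, 13), (4, 46), (6, 24), (8, 43), (13, 40), (15, 43), (17, 87), (20, 48), (21, 25), (22, 22), (23, 68), (26, 37)] -> pick v15 -> 43
v28: WRITE c=52  (c history now [(3, 24), (10, 62), (16, 57), (18, 41), (28, 52)])
v29: WRITE b=43  (b history now [(2, 80), (11, 70), (12, 55), (19, 25), (24, 18), (29, 43)])
v30: WRITE a=54  (a history now [(5, 44), (7, 16), (9, 88), (14, 11), (25, 56), (27, 32), (30, 54)])
READ d @v15: history=[(1, 13), (4, 46), (6, 24), (8, 43), (13, 40), (15, 43), (17, 87), (20, 48), (21, 25), (22, 22), (23, 68), (26, 37)] -> pick v15 -> 43
Read results in order: ['NONE', '46', '62', '41', '25', '25', '43', '43']
NONE count = 1

Answer: 1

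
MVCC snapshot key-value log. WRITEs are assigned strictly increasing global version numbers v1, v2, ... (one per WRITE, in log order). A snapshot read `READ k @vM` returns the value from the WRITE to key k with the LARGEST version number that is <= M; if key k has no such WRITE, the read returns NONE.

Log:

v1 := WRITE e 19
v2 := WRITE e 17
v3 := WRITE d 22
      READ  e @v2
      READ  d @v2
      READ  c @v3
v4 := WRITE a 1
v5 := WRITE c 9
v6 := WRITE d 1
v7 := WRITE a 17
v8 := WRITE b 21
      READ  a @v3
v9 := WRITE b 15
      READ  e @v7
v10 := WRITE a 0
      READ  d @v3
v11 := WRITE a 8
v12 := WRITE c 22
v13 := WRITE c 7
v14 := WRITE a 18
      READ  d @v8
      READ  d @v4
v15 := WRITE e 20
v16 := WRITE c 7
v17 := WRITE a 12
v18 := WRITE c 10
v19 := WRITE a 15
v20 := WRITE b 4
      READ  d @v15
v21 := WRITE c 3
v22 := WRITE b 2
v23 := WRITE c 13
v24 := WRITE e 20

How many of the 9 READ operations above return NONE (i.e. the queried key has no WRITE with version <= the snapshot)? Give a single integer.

v1: WRITE e=19  (e history now [(1, 19)])
v2: WRITE e=17  (e history now [(1, 19), (2, 17)])
v3: WRITE d=22  (d history now [(3, 22)])
READ e @v2: history=[(1, 19), (2, 17)] -> pick v2 -> 17
READ d @v2: history=[(3, 22)] -> no version <= 2 -> NONE
READ c @v3: history=[] -> no version <= 3 -> NONE
v4: WRITE a=1  (a history now [(4, 1)])
v5: WRITE c=9  (c history now [(5, 9)])
v6: WRITE d=1  (d history now [(3, 22), (6, 1)])
v7: WRITE a=17  (a history now [(4, 1), (7, 17)])
v8: WRITE b=21  (b history now [(8, 21)])
READ a @v3: history=[(4, 1), (7, 17)] -> no version <= 3 -> NONE
v9: WRITE b=15  (b history now [(8, 21), (9, 15)])
READ e @v7: history=[(1, 19), (2, 17)] -> pick v2 -> 17
v10: WRITE a=0  (a history now [(4, 1), (7, 17), (10, 0)])
READ d @v3: history=[(3, 22), (6, 1)] -> pick v3 -> 22
v11: WRITE a=8  (a history now [(4, 1), (7, 17), (10, 0), (11, 8)])
v12: WRITE c=22  (c history now [(5, 9), (12, 22)])
v13: WRITE c=7  (c history now [(5, 9), (12, 22), (13, 7)])
v14: WRITE a=18  (a history now [(4, 1), (7, 17), (10, 0), (11, 8), (14, 18)])
READ d @v8: history=[(3, 22), (6, 1)] -> pick v6 -> 1
READ d @v4: history=[(3, 22), (6, 1)] -> pick v3 -> 22
v15: WRITE e=20  (e history now [(1, 19), (2, 17), (15, 20)])
v16: WRITE c=7  (c history now [(5, 9), (12, 22), (13, 7), (16, 7)])
v17: WRITE a=12  (a history now [(4, 1), (7, 17), (10, 0), (11, 8), (14, 18), (17, 12)])
v18: WRITE c=10  (c history now [(5, 9), (12, 22), (13, 7), (16, 7), (18, 10)])
v19: WRITE a=15  (a history now [(4, 1), (7, 17), (10, 0), (11, 8), (14, 18), (17, 12), (19, 15)])
v20: WRITE b=4  (b history now [(8, 21), (9, 15), (20, 4)])
READ d @v15: history=[(3, 22), (6, 1)] -> pick v6 -> 1
v21: WRITE c=3  (c history now [(5, 9), (12, 22), (13, 7), (16, 7), (18, 10), (21, 3)])
v22: WRITE b=2  (b history now [(8, 21), (9, 15), (20, 4), (22, 2)])
v23: WRITE c=13  (c history now [(5, 9), (12, 22), (13, 7), (16, 7), (18, 10), (21, 3), (23, 13)])
v24: WRITE e=20  (e history now [(1, 19), (2, 17), (15, 20), (24, 20)])
Read results in order: ['17', 'NONE', 'NONE', 'NONE', '17', '22', '1', '22', '1']
NONE count = 3

Answer: 3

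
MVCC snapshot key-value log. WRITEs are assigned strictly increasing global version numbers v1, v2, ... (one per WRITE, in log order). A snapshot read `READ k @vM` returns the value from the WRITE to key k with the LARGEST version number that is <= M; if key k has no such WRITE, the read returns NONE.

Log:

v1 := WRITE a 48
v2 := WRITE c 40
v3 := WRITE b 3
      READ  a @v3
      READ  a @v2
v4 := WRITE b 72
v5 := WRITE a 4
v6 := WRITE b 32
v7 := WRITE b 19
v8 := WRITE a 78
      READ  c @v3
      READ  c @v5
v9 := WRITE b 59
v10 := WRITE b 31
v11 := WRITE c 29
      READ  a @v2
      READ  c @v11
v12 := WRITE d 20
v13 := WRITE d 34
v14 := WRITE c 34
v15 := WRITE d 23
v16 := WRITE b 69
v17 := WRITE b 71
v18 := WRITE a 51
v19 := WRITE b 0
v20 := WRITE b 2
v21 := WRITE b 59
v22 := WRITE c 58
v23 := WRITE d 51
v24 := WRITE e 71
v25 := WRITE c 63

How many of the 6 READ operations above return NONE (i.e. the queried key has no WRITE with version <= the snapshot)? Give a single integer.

v1: WRITE a=48  (a history now [(1, 48)])
v2: WRITE c=40  (c history now [(2, 40)])
v3: WRITE b=3  (b history now [(3, 3)])
READ a @v3: history=[(1, 48)] -> pick v1 -> 48
READ a @v2: history=[(1, 48)] -> pick v1 -> 48
v4: WRITE b=72  (b history now [(3, 3), (4, 72)])
v5: WRITE a=4  (a history now [(1, 48), (5, 4)])
v6: WRITE b=32  (b history now [(3, 3), (4, 72), (6, 32)])
v7: WRITE b=19  (b history now [(3, 3), (4, 72), (6, 32), (7, 19)])
v8: WRITE a=78  (a history now [(1, 48), (5, 4), (8, 78)])
READ c @v3: history=[(2, 40)] -> pick v2 -> 40
READ c @v5: history=[(2, 40)] -> pick v2 -> 40
v9: WRITE b=59  (b history now [(3, 3), (4, 72), (6, 32), (7, 19), (9, 59)])
v10: WRITE b=31  (b history now [(3, 3), (4, 72), (6, 32), (7, 19), (9, 59), (10, 31)])
v11: WRITE c=29  (c history now [(2, 40), (11, 29)])
READ a @v2: history=[(1, 48), (5, 4), (8, 78)] -> pick v1 -> 48
READ c @v11: history=[(2, 40), (11, 29)] -> pick v11 -> 29
v12: WRITE d=20  (d history now [(12, 20)])
v13: WRITE d=34  (d history now [(12, 20), (13, 34)])
v14: WRITE c=34  (c history now [(2, 40), (11, 29), (14, 34)])
v15: WRITE d=23  (d history now [(12, 20), (13, 34), (15, 23)])
v16: WRITE b=69  (b history now [(3, 3), (4, 72), (6, 32), (7, 19), (9, 59), (10, 31), (16, 69)])
v17: WRITE b=71  (b history now [(3, 3), (4, 72), (6, 32), (7, 19), (9, 59), (10, 31), (16, 69), (17, 71)])
v18: WRITE a=51  (a history now [(1, 48), (5, 4), (8, 78), (18, 51)])
v19: WRITE b=0  (b history now [(3, 3), (4, 72), (6, 32), (7, 19), (9, 59), (10, 31), (16, 69), (17, 71), (19, 0)])
v20: WRITE b=2  (b history now [(3, 3), (4, 72), (6, 32), (7, 19), (9, 59), (10, 31), (16, 69), (17, 71), (19, 0), (20, 2)])
v21: WRITE b=59  (b history now [(3, 3), (4, 72), (6, 32), (7, 19), (9, 59), (10, 31), (16, 69), (17, 71), (19, 0), (20, 2), (21, 59)])
v22: WRITE c=58  (c history now [(2, 40), (11, 29), (14, 34), (22, 58)])
v23: WRITE d=51  (d history now [(12, 20), (13, 34), (15, 23), (23, 51)])
v24: WRITE e=71  (e history now [(24, 71)])
v25: WRITE c=63  (c history now [(2, 40), (11, 29), (14, 34), (22, 58), (25, 63)])
Read results in order: ['48', '48', '40', '40', '48', '29']
NONE count = 0

Answer: 0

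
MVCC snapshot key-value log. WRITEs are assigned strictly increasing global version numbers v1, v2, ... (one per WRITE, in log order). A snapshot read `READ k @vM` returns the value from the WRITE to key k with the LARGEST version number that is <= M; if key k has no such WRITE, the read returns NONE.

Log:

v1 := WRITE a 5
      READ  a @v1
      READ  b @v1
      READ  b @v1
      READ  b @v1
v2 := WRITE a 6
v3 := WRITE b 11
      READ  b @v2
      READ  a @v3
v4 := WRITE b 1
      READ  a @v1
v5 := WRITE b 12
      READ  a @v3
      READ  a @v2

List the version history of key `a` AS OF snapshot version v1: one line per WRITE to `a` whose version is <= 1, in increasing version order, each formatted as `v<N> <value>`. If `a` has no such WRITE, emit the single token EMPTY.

Answer: v1 5

Derivation:
Scan writes for key=a with version <= 1:
  v1 WRITE a 5 -> keep
  v2 WRITE a 6 -> drop (> snap)
  v3 WRITE b 11 -> skip
  v4 WRITE b 1 -> skip
  v5 WRITE b 12 -> skip
Collected: [(1, 5)]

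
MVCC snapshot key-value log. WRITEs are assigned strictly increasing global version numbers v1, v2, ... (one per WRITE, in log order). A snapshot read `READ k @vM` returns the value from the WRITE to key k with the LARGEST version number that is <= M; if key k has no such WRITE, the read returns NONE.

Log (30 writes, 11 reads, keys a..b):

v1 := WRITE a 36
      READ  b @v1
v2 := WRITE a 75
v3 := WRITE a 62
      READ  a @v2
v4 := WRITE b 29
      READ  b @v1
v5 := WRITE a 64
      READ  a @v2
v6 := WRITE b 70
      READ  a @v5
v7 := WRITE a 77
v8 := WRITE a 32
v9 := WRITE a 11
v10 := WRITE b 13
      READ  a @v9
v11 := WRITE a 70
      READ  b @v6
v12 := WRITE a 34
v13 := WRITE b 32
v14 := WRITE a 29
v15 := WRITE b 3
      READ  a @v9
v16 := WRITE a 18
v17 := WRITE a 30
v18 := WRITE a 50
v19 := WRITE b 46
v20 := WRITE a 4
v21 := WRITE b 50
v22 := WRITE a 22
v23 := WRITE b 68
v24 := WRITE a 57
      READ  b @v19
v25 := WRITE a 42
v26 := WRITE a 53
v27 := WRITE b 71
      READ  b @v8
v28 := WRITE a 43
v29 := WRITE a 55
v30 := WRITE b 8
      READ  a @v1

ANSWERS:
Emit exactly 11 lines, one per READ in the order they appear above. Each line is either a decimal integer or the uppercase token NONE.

v1: WRITE a=36  (a history now [(1, 36)])
READ b @v1: history=[] -> no version <= 1 -> NONE
v2: WRITE a=75  (a history now [(1, 36), (2, 75)])
v3: WRITE a=62  (a history now [(1, 36), (2, 75), (3, 62)])
READ a @v2: history=[(1, 36), (2, 75), (3, 62)] -> pick v2 -> 75
v4: WRITE b=29  (b history now [(4, 29)])
READ b @v1: history=[(4, 29)] -> no version <= 1 -> NONE
v5: WRITE a=64  (a history now [(1, 36), (2, 75), (3, 62), (5, 64)])
READ a @v2: history=[(1, 36), (2, 75), (3, 62), (5, 64)] -> pick v2 -> 75
v6: WRITE b=70  (b history now [(4, 29), (6, 70)])
READ a @v5: history=[(1, 36), (2, 75), (3, 62), (5, 64)] -> pick v5 -> 64
v7: WRITE a=77  (a history now [(1, 36), (2, 75), (3, 62), (5, 64), (7, 77)])
v8: WRITE a=32  (a history now [(1, 36), (2, 75), (3, 62), (5, 64), (7, 77), (8, 32)])
v9: WRITE a=11  (a history now [(1, 36), (2, 75), (3, 62), (5, 64), (7, 77), (8, 32), (9, 11)])
v10: WRITE b=13  (b history now [(4, 29), (6, 70), (10, 13)])
READ a @v9: history=[(1, 36), (2, 75), (3, 62), (5, 64), (7, 77), (8, 32), (9, 11)] -> pick v9 -> 11
v11: WRITE a=70  (a history now [(1, 36), (2, 75), (3, 62), (5, 64), (7, 77), (8, 32), (9, 11), (11, 70)])
READ b @v6: history=[(4, 29), (6, 70), (10, 13)] -> pick v6 -> 70
v12: WRITE a=34  (a history now [(1, 36), (2, 75), (3, 62), (5, 64), (7, 77), (8, 32), (9, 11), (11, 70), (12, 34)])
v13: WRITE b=32  (b history now [(4, 29), (6, 70), (10, 13), (13, 32)])
v14: WRITE a=29  (a history now [(1, 36), (2, 75), (3, 62), (5, 64), (7, 77), (8, 32), (9, 11), (11, 70), (12, 34), (14, 29)])
v15: WRITE b=3  (b history now [(4, 29), (6, 70), (10, 13), (13, 32), (15, 3)])
READ a @v9: history=[(1, 36), (2, 75), (3, 62), (5, 64), (7, 77), (8, 32), (9, 11), (11, 70), (12, 34), (14, 29)] -> pick v9 -> 11
v16: WRITE a=18  (a history now [(1, 36), (2, 75), (3, 62), (5, 64), (7, 77), (8, 32), (9, 11), (11, 70), (12, 34), (14, 29), (16, 18)])
v17: WRITE a=30  (a history now [(1, 36), (2, 75), (3, 62), (5, 64), (7, 77), (8, 32), (9, 11), (11, 70), (12, 34), (14, 29), (16, 18), (17, 30)])
v18: WRITE a=50  (a history now [(1, 36), (2, 75), (3, 62), (5, 64), (7, 77), (8, 32), (9, 11), (11, 70), (12, 34), (14, 29), (16, 18), (17, 30), (18, 50)])
v19: WRITE b=46  (b history now [(4, 29), (6, 70), (10, 13), (13, 32), (15, 3), (19, 46)])
v20: WRITE a=4  (a history now [(1, 36), (2, 75), (3, 62), (5, 64), (7, 77), (8, 32), (9, 11), (11, 70), (12, 34), (14, 29), (16, 18), (17, 30), (18, 50), (20, 4)])
v21: WRITE b=50  (b history now [(4, 29), (6, 70), (10, 13), (13, 32), (15, 3), (19, 46), (21, 50)])
v22: WRITE a=22  (a history now [(1, 36), (2, 75), (3, 62), (5, 64), (7, 77), (8, 32), (9, 11), (11, 70), (12, 34), (14, 29), (16, 18), (17, 30), (18, 50), (20, 4), (22, 22)])
v23: WRITE b=68  (b history now [(4, 29), (6, 70), (10, 13), (13, 32), (15, 3), (19, 46), (21, 50), (23, 68)])
v24: WRITE a=57  (a history now [(1, 36), (2, 75), (3, 62), (5, 64), (7, 77), (8, 32), (9, 11), (11, 70), (12, 34), (14, 29), (16, 18), (17, 30), (18, 50), (20, 4), (22, 22), (24, 57)])
READ b @v19: history=[(4, 29), (6, 70), (10, 13), (13, 32), (15, 3), (19, 46), (21, 50), (23, 68)] -> pick v19 -> 46
v25: WRITE a=42  (a history now [(1, 36), (2, 75), (3, 62), (5, 64), (7, 77), (8, 32), (9, 11), (11, 70), (12, 34), (14, 29), (16, 18), (17, 30), (18, 50), (20, 4), (22, 22), (24, 57), (25, 42)])
v26: WRITE a=53  (a history now [(1, 36), (2, 75), (3, 62), (5, 64), (7, 77), (8, 32), (9, 11), (11, 70), (12, 34), (14, 29), (16, 18), (17, 30), (18, 50), (20, 4), (22, 22), (24, 57), (25, 42), (26, 53)])
v27: WRITE b=71  (b history now [(4, 29), (6, 70), (10, 13), (13, 32), (15, 3), (19, 46), (21, 50), (23, 68), (27, 71)])
READ b @v8: history=[(4, 29), (6, 70), (10, 13), (13, 32), (15, 3), (19, 46), (21, 50), (23, 68), (27, 71)] -> pick v6 -> 70
v28: WRITE a=43  (a history now [(1, 36), (2, 75), (3, 62), (5, 64), (7, 77), (8, 32), (9, 11), (11, 70), (12, 34), (14, 29), (16, 18), (17, 30), (18, 50), (20, 4), (22, 22), (24, 57), (25, 42), (26, 53), (28, 43)])
v29: WRITE a=55  (a history now [(1, 36), (2, 75), (3, 62), (5, 64), (7, 77), (8, 32), (9, 11), (11, 70), (12, 34), (14, 29), (16, 18), (17, 30), (18, 50), (20, 4), (22, 22), (24, 57), (25, 42), (26, 53), (28, 43), (29, 55)])
v30: WRITE b=8  (b history now [(4, 29), (6, 70), (10, 13), (13, 32), (15, 3), (19, 46), (21, 50), (23, 68), (27, 71), (30, 8)])
READ a @v1: history=[(1, 36), (2, 75), (3, 62), (5, 64), (7, 77), (8, 32), (9, 11), (11, 70), (12, 34), (14, 29), (16, 18), (17, 30), (18, 50), (20, 4), (22, 22), (24, 57), (25, 42), (26, 53), (28, 43), (29, 55)] -> pick v1 -> 36

Answer: NONE
75
NONE
75
64
11
70
11
46
70
36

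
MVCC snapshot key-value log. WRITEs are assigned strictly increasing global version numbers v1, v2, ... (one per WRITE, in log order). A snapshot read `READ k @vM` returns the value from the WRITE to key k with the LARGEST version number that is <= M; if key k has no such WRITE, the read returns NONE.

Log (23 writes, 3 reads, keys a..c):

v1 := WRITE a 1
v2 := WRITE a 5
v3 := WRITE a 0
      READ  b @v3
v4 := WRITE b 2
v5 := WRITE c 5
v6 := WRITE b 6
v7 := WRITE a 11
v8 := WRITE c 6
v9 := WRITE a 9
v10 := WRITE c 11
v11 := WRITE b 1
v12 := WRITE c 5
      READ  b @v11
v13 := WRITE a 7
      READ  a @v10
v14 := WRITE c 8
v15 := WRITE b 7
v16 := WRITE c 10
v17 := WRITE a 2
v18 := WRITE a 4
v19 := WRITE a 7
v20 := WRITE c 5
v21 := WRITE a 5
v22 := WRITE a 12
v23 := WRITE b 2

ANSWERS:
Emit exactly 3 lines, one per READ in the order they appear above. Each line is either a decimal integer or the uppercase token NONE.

v1: WRITE a=1  (a history now [(1, 1)])
v2: WRITE a=5  (a history now [(1, 1), (2, 5)])
v3: WRITE a=0  (a history now [(1, 1), (2, 5), (3, 0)])
READ b @v3: history=[] -> no version <= 3 -> NONE
v4: WRITE b=2  (b history now [(4, 2)])
v5: WRITE c=5  (c history now [(5, 5)])
v6: WRITE b=6  (b history now [(4, 2), (6, 6)])
v7: WRITE a=11  (a history now [(1, 1), (2, 5), (3, 0), (7, 11)])
v8: WRITE c=6  (c history now [(5, 5), (8, 6)])
v9: WRITE a=9  (a history now [(1, 1), (2, 5), (3, 0), (7, 11), (9, 9)])
v10: WRITE c=11  (c history now [(5, 5), (8, 6), (10, 11)])
v11: WRITE b=1  (b history now [(4, 2), (6, 6), (11, 1)])
v12: WRITE c=5  (c history now [(5, 5), (8, 6), (10, 11), (12, 5)])
READ b @v11: history=[(4, 2), (6, 6), (11, 1)] -> pick v11 -> 1
v13: WRITE a=7  (a history now [(1, 1), (2, 5), (3, 0), (7, 11), (9, 9), (13, 7)])
READ a @v10: history=[(1, 1), (2, 5), (3, 0), (7, 11), (9, 9), (13, 7)] -> pick v9 -> 9
v14: WRITE c=8  (c history now [(5, 5), (8, 6), (10, 11), (12, 5), (14, 8)])
v15: WRITE b=7  (b history now [(4, 2), (6, 6), (11, 1), (15, 7)])
v16: WRITE c=10  (c history now [(5, 5), (8, 6), (10, 11), (12, 5), (14, 8), (16, 10)])
v17: WRITE a=2  (a history now [(1, 1), (2, 5), (3, 0), (7, 11), (9, 9), (13, 7), (17, 2)])
v18: WRITE a=4  (a history now [(1, 1), (2, 5), (3, 0), (7, 11), (9, 9), (13, 7), (17, 2), (18, 4)])
v19: WRITE a=7  (a history now [(1, 1), (2, 5), (3, 0), (7, 11), (9, 9), (13, 7), (17, 2), (18, 4), (19, 7)])
v20: WRITE c=5  (c history now [(5, 5), (8, 6), (10, 11), (12, 5), (14, 8), (16, 10), (20, 5)])
v21: WRITE a=5  (a history now [(1, 1), (2, 5), (3, 0), (7, 11), (9, 9), (13, 7), (17, 2), (18, 4), (19, 7), (21, 5)])
v22: WRITE a=12  (a history now [(1, 1), (2, 5), (3, 0), (7, 11), (9, 9), (13, 7), (17, 2), (18, 4), (19, 7), (21, 5), (22, 12)])
v23: WRITE b=2  (b history now [(4, 2), (6, 6), (11, 1), (15, 7), (23, 2)])

Answer: NONE
1
9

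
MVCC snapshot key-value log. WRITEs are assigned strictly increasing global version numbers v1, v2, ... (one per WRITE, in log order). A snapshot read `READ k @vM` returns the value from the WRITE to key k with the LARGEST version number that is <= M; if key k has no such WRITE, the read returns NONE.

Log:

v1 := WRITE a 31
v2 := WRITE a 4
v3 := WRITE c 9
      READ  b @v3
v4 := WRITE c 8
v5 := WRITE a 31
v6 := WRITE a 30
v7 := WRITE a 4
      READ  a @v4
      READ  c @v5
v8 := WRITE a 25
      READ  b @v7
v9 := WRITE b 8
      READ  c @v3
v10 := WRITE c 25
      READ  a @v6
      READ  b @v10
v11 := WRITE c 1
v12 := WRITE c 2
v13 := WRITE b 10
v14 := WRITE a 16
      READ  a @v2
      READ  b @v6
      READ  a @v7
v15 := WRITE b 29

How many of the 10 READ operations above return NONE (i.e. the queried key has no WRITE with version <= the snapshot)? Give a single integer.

v1: WRITE a=31  (a history now [(1, 31)])
v2: WRITE a=4  (a history now [(1, 31), (2, 4)])
v3: WRITE c=9  (c history now [(3, 9)])
READ b @v3: history=[] -> no version <= 3 -> NONE
v4: WRITE c=8  (c history now [(3, 9), (4, 8)])
v5: WRITE a=31  (a history now [(1, 31), (2, 4), (5, 31)])
v6: WRITE a=30  (a history now [(1, 31), (2, 4), (5, 31), (6, 30)])
v7: WRITE a=4  (a history now [(1, 31), (2, 4), (5, 31), (6, 30), (7, 4)])
READ a @v4: history=[(1, 31), (2, 4), (5, 31), (6, 30), (7, 4)] -> pick v2 -> 4
READ c @v5: history=[(3, 9), (4, 8)] -> pick v4 -> 8
v8: WRITE a=25  (a history now [(1, 31), (2, 4), (5, 31), (6, 30), (7, 4), (8, 25)])
READ b @v7: history=[] -> no version <= 7 -> NONE
v9: WRITE b=8  (b history now [(9, 8)])
READ c @v3: history=[(3, 9), (4, 8)] -> pick v3 -> 9
v10: WRITE c=25  (c history now [(3, 9), (4, 8), (10, 25)])
READ a @v6: history=[(1, 31), (2, 4), (5, 31), (6, 30), (7, 4), (8, 25)] -> pick v6 -> 30
READ b @v10: history=[(9, 8)] -> pick v9 -> 8
v11: WRITE c=1  (c history now [(3, 9), (4, 8), (10, 25), (11, 1)])
v12: WRITE c=2  (c history now [(3, 9), (4, 8), (10, 25), (11, 1), (12, 2)])
v13: WRITE b=10  (b history now [(9, 8), (13, 10)])
v14: WRITE a=16  (a history now [(1, 31), (2, 4), (5, 31), (6, 30), (7, 4), (8, 25), (14, 16)])
READ a @v2: history=[(1, 31), (2, 4), (5, 31), (6, 30), (7, 4), (8, 25), (14, 16)] -> pick v2 -> 4
READ b @v6: history=[(9, 8), (13, 10)] -> no version <= 6 -> NONE
READ a @v7: history=[(1, 31), (2, 4), (5, 31), (6, 30), (7, 4), (8, 25), (14, 16)] -> pick v7 -> 4
v15: WRITE b=29  (b history now [(9, 8), (13, 10), (15, 29)])
Read results in order: ['NONE', '4', '8', 'NONE', '9', '30', '8', '4', 'NONE', '4']
NONE count = 3

Answer: 3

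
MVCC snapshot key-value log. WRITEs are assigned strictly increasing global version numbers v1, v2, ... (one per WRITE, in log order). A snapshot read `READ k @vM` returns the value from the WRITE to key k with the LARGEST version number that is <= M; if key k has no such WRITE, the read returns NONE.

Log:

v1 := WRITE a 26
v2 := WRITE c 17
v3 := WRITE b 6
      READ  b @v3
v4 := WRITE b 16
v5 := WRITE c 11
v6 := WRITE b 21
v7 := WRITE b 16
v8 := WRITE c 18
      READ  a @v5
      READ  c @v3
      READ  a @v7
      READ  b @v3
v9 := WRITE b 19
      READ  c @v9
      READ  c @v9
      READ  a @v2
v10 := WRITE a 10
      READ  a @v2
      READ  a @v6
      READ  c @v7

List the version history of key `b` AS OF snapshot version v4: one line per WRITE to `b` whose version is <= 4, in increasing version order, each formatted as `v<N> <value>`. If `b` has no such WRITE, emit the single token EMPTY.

Answer: v3 6
v4 16

Derivation:
Scan writes for key=b with version <= 4:
  v1 WRITE a 26 -> skip
  v2 WRITE c 17 -> skip
  v3 WRITE b 6 -> keep
  v4 WRITE b 16 -> keep
  v5 WRITE c 11 -> skip
  v6 WRITE b 21 -> drop (> snap)
  v7 WRITE b 16 -> drop (> snap)
  v8 WRITE c 18 -> skip
  v9 WRITE b 19 -> drop (> snap)
  v10 WRITE a 10 -> skip
Collected: [(3, 6), (4, 16)]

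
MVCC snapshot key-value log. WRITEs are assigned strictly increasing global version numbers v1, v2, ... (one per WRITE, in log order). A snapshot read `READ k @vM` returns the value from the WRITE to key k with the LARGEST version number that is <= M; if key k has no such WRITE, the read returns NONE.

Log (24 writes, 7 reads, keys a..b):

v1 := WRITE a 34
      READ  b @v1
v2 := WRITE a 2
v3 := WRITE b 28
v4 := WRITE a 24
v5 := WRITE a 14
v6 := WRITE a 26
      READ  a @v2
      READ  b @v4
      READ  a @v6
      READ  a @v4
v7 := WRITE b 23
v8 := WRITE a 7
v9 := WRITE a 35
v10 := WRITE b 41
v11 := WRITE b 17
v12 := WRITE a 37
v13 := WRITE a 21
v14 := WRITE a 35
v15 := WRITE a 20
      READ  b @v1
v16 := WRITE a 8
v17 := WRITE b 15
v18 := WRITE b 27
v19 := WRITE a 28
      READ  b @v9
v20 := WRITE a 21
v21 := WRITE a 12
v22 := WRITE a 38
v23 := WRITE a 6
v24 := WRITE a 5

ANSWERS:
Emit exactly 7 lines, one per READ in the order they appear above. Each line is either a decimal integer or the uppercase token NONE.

Answer: NONE
2
28
26
24
NONE
23

Derivation:
v1: WRITE a=34  (a history now [(1, 34)])
READ b @v1: history=[] -> no version <= 1 -> NONE
v2: WRITE a=2  (a history now [(1, 34), (2, 2)])
v3: WRITE b=28  (b history now [(3, 28)])
v4: WRITE a=24  (a history now [(1, 34), (2, 2), (4, 24)])
v5: WRITE a=14  (a history now [(1, 34), (2, 2), (4, 24), (5, 14)])
v6: WRITE a=26  (a history now [(1, 34), (2, 2), (4, 24), (5, 14), (6, 26)])
READ a @v2: history=[(1, 34), (2, 2), (4, 24), (5, 14), (6, 26)] -> pick v2 -> 2
READ b @v4: history=[(3, 28)] -> pick v3 -> 28
READ a @v6: history=[(1, 34), (2, 2), (4, 24), (5, 14), (6, 26)] -> pick v6 -> 26
READ a @v4: history=[(1, 34), (2, 2), (4, 24), (5, 14), (6, 26)] -> pick v4 -> 24
v7: WRITE b=23  (b history now [(3, 28), (7, 23)])
v8: WRITE a=7  (a history now [(1, 34), (2, 2), (4, 24), (5, 14), (6, 26), (8, 7)])
v9: WRITE a=35  (a history now [(1, 34), (2, 2), (4, 24), (5, 14), (6, 26), (8, 7), (9, 35)])
v10: WRITE b=41  (b history now [(3, 28), (7, 23), (10, 41)])
v11: WRITE b=17  (b history now [(3, 28), (7, 23), (10, 41), (11, 17)])
v12: WRITE a=37  (a history now [(1, 34), (2, 2), (4, 24), (5, 14), (6, 26), (8, 7), (9, 35), (12, 37)])
v13: WRITE a=21  (a history now [(1, 34), (2, 2), (4, 24), (5, 14), (6, 26), (8, 7), (9, 35), (12, 37), (13, 21)])
v14: WRITE a=35  (a history now [(1, 34), (2, 2), (4, 24), (5, 14), (6, 26), (8, 7), (9, 35), (12, 37), (13, 21), (14, 35)])
v15: WRITE a=20  (a history now [(1, 34), (2, 2), (4, 24), (5, 14), (6, 26), (8, 7), (9, 35), (12, 37), (13, 21), (14, 35), (15, 20)])
READ b @v1: history=[(3, 28), (7, 23), (10, 41), (11, 17)] -> no version <= 1 -> NONE
v16: WRITE a=8  (a history now [(1, 34), (2, 2), (4, 24), (5, 14), (6, 26), (8, 7), (9, 35), (12, 37), (13, 21), (14, 35), (15, 20), (16, 8)])
v17: WRITE b=15  (b history now [(3, 28), (7, 23), (10, 41), (11, 17), (17, 15)])
v18: WRITE b=27  (b history now [(3, 28), (7, 23), (10, 41), (11, 17), (17, 15), (18, 27)])
v19: WRITE a=28  (a history now [(1, 34), (2, 2), (4, 24), (5, 14), (6, 26), (8, 7), (9, 35), (12, 37), (13, 21), (14, 35), (15, 20), (16, 8), (19, 28)])
READ b @v9: history=[(3, 28), (7, 23), (10, 41), (11, 17), (17, 15), (18, 27)] -> pick v7 -> 23
v20: WRITE a=21  (a history now [(1, 34), (2, 2), (4, 24), (5, 14), (6, 26), (8, 7), (9, 35), (12, 37), (13, 21), (14, 35), (15, 20), (16, 8), (19, 28), (20, 21)])
v21: WRITE a=12  (a history now [(1, 34), (2, 2), (4, 24), (5, 14), (6, 26), (8, 7), (9, 35), (12, 37), (13, 21), (14, 35), (15, 20), (16, 8), (19, 28), (20, 21), (21, 12)])
v22: WRITE a=38  (a history now [(1, 34), (2, 2), (4, 24), (5, 14), (6, 26), (8, 7), (9, 35), (12, 37), (13, 21), (14, 35), (15, 20), (16, 8), (19, 28), (20, 21), (21, 12), (22, 38)])
v23: WRITE a=6  (a history now [(1, 34), (2, 2), (4, 24), (5, 14), (6, 26), (8, 7), (9, 35), (12, 37), (13, 21), (14, 35), (15, 20), (16, 8), (19, 28), (20, 21), (21, 12), (22, 38), (23, 6)])
v24: WRITE a=5  (a history now [(1, 34), (2, 2), (4, 24), (5, 14), (6, 26), (8, 7), (9, 35), (12, 37), (13, 21), (14, 35), (15, 20), (16, 8), (19, 28), (20, 21), (21, 12), (22, 38), (23, 6), (24, 5)])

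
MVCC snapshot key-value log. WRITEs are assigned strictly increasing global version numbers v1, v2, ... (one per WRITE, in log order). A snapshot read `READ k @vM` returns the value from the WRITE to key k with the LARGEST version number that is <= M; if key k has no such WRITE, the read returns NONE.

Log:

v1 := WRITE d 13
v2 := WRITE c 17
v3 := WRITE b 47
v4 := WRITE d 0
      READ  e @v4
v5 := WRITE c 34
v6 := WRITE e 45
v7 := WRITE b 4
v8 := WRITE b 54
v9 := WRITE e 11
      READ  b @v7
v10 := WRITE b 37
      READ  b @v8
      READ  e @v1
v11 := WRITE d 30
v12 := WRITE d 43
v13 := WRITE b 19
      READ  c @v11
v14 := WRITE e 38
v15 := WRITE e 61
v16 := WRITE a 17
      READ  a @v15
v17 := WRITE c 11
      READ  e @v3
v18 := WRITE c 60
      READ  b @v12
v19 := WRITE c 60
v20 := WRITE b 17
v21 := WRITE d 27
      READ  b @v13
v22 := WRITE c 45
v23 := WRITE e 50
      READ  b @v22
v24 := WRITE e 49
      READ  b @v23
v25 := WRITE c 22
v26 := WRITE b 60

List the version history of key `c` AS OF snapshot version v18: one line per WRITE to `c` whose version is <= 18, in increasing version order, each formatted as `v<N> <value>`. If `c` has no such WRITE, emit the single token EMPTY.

Answer: v2 17
v5 34
v17 11
v18 60

Derivation:
Scan writes for key=c with version <= 18:
  v1 WRITE d 13 -> skip
  v2 WRITE c 17 -> keep
  v3 WRITE b 47 -> skip
  v4 WRITE d 0 -> skip
  v5 WRITE c 34 -> keep
  v6 WRITE e 45 -> skip
  v7 WRITE b 4 -> skip
  v8 WRITE b 54 -> skip
  v9 WRITE e 11 -> skip
  v10 WRITE b 37 -> skip
  v11 WRITE d 30 -> skip
  v12 WRITE d 43 -> skip
  v13 WRITE b 19 -> skip
  v14 WRITE e 38 -> skip
  v15 WRITE e 61 -> skip
  v16 WRITE a 17 -> skip
  v17 WRITE c 11 -> keep
  v18 WRITE c 60 -> keep
  v19 WRITE c 60 -> drop (> snap)
  v20 WRITE b 17 -> skip
  v21 WRITE d 27 -> skip
  v22 WRITE c 45 -> drop (> snap)
  v23 WRITE e 50 -> skip
  v24 WRITE e 49 -> skip
  v25 WRITE c 22 -> drop (> snap)
  v26 WRITE b 60 -> skip
Collected: [(2, 17), (5, 34), (17, 11), (18, 60)]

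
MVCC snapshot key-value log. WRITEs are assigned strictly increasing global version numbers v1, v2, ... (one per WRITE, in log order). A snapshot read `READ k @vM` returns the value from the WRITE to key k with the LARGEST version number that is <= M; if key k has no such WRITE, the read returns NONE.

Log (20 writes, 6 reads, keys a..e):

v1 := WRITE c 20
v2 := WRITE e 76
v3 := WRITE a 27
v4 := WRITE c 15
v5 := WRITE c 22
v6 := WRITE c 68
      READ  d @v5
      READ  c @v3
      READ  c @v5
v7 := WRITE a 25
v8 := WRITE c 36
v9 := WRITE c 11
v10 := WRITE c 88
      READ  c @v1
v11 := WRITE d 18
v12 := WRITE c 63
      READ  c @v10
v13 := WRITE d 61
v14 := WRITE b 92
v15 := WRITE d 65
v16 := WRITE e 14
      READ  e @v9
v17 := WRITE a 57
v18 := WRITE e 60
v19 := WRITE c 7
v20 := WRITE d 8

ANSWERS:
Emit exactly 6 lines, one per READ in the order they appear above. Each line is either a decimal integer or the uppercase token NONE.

Answer: NONE
20
22
20
88
76

Derivation:
v1: WRITE c=20  (c history now [(1, 20)])
v2: WRITE e=76  (e history now [(2, 76)])
v3: WRITE a=27  (a history now [(3, 27)])
v4: WRITE c=15  (c history now [(1, 20), (4, 15)])
v5: WRITE c=22  (c history now [(1, 20), (4, 15), (5, 22)])
v6: WRITE c=68  (c history now [(1, 20), (4, 15), (5, 22), (6, 68)])
READ d @v5: history=[] -> no version <= 5 -> NONE
READ c @v3: history=[(1, 20), (4, 15), (5, 22), (6, 68)] -> pick v1 -> 20
READ c @v5: history=[(1, 20), (4, 15), (5, 22), (6, 68)] -> pick v5 -> 22
v7: WRITE a=25  (a history now [(3, 27), (7, 25)])
v8: WRITE c=36  (c history now [(1, 20), (4, 15), (5, 22), (6, 68), (8, 36)])
v9: WRITE c=11  (c history now [(1, 20), (4, 15), (5, 22), (6, 68), (8, 36), (9, 11)])
v10: WRITE c=88  (c history now [(1, 20), (4, 15), (5, 22), (6, 68), (8, 36), (9, 11), (10, 88)])
READ c @v1: history=[(1, 20), (4, 15), (5, 22), (6, 68), (8, 36), (9, 11), (10, 88)] -> pick v1 -> 20
v11: WRITE d=18  (d history now [(11, 18)])
v12: WRITE c=63  (c history now [(1, 20), (4, 15), (5, 22), (6, 68), (8, 36), (9, 11), (10, 88), (12, 63)])
READ c @v10: history=[(1, 20), (4, 15), (5, 22), (6, 68), (8, 36), (9, 11), (10, 88), (12, 63)] -> pick v10 -> 88
v13: WRITE d=61  (d history now [(11, 18), (13, 61)])
v14: WRITE b=92  (b history now [(14, 92)])
v15: WRITE d=65  (d history now [(11, 18), (13, 61), (15, 65)])
v16: WRITE e=14  (e history now [(2, 76), (16, 14)])
READ e @v9: history=[(2, 76), (16, 14)] -> pick v2 -> 76
v17: WRITE a=57  (a history now [(3, 27), (7, 25), (17, 57)])
v18: WRITE e=60  (e history now [(2, 76), (16, 14), (18, 60)])
v19: WRITE c=7  (c history now [(1, 20), (4, 15), (5, 22), (6, 68), (8, 36), (9, 11), (10, 88), (12, 63), (19, 7)])
v20: WRITE d=8  (d history now [(11, 18), (13, 61), (15, 65), (20, 8)])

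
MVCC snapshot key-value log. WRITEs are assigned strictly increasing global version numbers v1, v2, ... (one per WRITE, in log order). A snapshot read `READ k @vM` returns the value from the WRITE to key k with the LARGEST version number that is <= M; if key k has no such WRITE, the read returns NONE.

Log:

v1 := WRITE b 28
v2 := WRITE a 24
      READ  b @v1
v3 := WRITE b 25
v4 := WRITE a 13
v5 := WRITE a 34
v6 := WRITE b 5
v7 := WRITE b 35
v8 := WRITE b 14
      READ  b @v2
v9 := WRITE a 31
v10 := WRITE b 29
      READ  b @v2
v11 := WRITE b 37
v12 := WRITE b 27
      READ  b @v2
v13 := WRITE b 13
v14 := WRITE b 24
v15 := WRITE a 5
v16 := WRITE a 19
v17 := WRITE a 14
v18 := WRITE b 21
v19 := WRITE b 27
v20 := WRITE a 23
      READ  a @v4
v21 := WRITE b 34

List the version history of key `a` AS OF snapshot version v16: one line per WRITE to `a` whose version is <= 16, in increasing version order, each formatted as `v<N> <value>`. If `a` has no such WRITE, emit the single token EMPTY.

Scan writes for key=a with version <= 16:
  v1 WRITE b 28 -> skip
  v2 WRITE a 24 -> keep
  v3 WRITE b 25 -> skip
  v4 WRITE a 13 -> keep
  v5 WRITE a 34 -> keep
  v6 WRITE b 5 -> skip
  v7 WRITE b 35 -> skip
  v8 WRITE b 14 -> skip
  v9 WRITE a 31 -> keep
  v10 WRITE b 29 -> skip
  v11 WRITE b 37 -> skip
  v12 WRITE b 27 -> skip
  v13 WRITE b 13 -> skip
  v14 WRITE b 24 -> skip
  v15 WRITE a 5 -> keep
  v16 WRITE a 19 -> keep
  v17 WRITE a 14 -> drop (> snap)
  v18 WRITE b 21 -> skip
  v19 WRITE b 27 -> skip
  v20 WRITE a 23 -> drop (> snap)
  v21 WRITE b 34 -> skip
Collected: [(2, 24), (4, 13), (5, 34), (9, 31), (15, 5), (16, 19)]

Answer: v2 24
v4 13
v5 34
v9 31
v15 5
v16 19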